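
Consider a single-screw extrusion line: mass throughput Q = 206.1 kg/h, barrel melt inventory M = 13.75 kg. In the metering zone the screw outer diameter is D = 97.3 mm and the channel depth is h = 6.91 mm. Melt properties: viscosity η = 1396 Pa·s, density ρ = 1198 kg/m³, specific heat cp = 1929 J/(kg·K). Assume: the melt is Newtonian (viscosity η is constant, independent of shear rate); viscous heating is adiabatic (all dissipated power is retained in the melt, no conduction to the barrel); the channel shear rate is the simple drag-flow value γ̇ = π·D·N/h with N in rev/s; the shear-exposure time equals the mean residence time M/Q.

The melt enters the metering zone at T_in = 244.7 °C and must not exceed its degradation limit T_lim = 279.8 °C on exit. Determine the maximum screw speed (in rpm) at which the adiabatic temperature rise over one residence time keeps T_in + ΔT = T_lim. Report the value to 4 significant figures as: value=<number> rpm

value=21.10 rpm

Q_s = Q / 3600 = 206.1 / 3600 = 0.05725 kg/s
t_res = M / Q_s = 13.75 ÷ 0.05725 = 240.175 s
Geometry in SI: D = 97.3 mm → 0.0973 m, h = 6.91 mm → 0.00691 m
ΔT_a = T_lim − T_in = 279.8 °C − 244.7 °C = 35.1 K
γ̇_max² = ΔT_a·ρ·cp/(η·t_res) = 35.1·1198·1929/(1396·240.175) = 241.927 s⁻²
γ̇_max = √241.927 = 15.554 s⁻¹
N_max = γ̇_max·h / (π·D) = 15.554 · 0.00691 / (π · 0.0973) = 0.351607 rev/s = 21.0964 rpm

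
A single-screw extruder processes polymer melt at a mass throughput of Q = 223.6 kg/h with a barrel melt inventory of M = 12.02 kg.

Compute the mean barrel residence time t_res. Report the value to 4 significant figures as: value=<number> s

value=193.5 s

Convert throughput: Q = 223.6 kg/h = 223.6/3600 = 0.0621111 kg/s
t_res = M / Q_s = 12.02 / 0.0621111 = 193.524 s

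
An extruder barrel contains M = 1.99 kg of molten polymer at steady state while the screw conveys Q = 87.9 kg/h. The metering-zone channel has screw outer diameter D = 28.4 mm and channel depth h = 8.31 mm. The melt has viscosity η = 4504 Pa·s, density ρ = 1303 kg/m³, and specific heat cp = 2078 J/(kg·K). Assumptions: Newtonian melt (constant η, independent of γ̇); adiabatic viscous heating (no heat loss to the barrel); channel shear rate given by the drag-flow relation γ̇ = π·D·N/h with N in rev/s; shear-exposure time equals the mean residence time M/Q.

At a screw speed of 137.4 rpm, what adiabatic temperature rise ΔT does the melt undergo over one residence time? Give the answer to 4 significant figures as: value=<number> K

Q_s = Q / 3600 = 87.9 / 3600 = 0.0244167 kg/s
t_res = M / Q_s = 1.99 / 0.0244167 = 81.5017 s
Geometry in metres: D = 28.4 mm → 0.0284 m, h = 8.31 mm → 0.00831 m; screw speed N = 137.4 rpm = 2.29 rev/s
γ̇ = π D N / h = (π)(0.0284)(2.29) / 0.00831 = 24.5868 s⁻¹
ΔT = η·γ̇²·t_res / (ρ·cp) = 4504 · (24.5868)² · 81.5017 / (1303 · 2078) = 81.9559 K

value=81.96 K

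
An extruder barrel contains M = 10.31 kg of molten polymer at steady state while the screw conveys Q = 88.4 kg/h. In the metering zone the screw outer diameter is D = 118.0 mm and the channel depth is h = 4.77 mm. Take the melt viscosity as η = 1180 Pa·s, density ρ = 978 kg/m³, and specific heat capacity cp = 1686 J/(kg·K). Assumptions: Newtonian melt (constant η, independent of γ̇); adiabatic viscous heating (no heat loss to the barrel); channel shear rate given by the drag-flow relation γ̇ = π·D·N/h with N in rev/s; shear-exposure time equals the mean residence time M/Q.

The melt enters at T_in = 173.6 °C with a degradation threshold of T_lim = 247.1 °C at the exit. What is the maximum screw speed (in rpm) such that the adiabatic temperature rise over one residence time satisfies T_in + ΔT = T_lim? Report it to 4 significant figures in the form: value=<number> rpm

value=12.07 rpm

Throughput in SI: Q_s = 88.4 kg/h ÷ 3600 s/h = 0.0245556 kg/s
Mean residence time: t_res = M/Q_s = 10.31 kg / 0.0245556 kg/s = 419.864 s
Geometry in SI: D = 118.0 mm → 0.118 m, h = 4.77 mm → 0.00477 m
ΔT_a = T_lim − T_in = 247.1 °C − 173.6 °C = 73.5 K
Invert ΔT = ηγ̇²t_res/(ρcp) for γ̇: γ̇_max² = ΔT_a ρ cp / (η t_res) = 73.5·978·1686 / (1180·419.864) = 244.621 s⁻²
Take the square root: γ̇_max = √(244.621) = 15.6403 s⁻¹
N_max = γ̇_max·h / (π·D) = 15.6403 · 0.00477 / (π · 0.118) = 0.201249 rev/s = 12.0749 rpm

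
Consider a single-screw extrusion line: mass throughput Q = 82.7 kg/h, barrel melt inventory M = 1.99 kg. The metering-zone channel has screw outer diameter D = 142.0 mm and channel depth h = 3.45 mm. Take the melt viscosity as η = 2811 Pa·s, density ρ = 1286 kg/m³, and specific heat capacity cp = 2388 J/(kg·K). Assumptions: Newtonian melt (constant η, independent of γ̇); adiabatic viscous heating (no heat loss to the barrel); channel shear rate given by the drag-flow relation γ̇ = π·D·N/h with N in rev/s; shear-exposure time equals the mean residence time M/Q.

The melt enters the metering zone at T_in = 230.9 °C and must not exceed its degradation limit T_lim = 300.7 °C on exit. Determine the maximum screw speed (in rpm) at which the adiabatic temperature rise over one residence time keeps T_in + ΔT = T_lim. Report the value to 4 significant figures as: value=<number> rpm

value=13.77 rpm

Throughput in SI: Q_s = 82.7 kg/h ÷ 3600 s/h = 0.0229722 kg/s
t_res = M / Q_s = 1.99 / 0.0229722 = 86.6264 s
Convert to metres: D = 0.142 m, h = 0.00345 m
Allowable rise: ΔT_a = T_lim − T_in = 300.7 − 230.9 = 69.8 K
γ̇_max² = ΔT_a·ρ·cp/(η·t_res) = 69.8·1286·2388/(2811·86.6264) = 880.278 s⁻²
γ̇_max = √880.278 = 29.6695 s⁻¹
N_max = γ̇_max·h / (π·D) = 29.6695 · 0.00345 / (π · 0.142) = 0.229451 rev/s = 13.7671 rpm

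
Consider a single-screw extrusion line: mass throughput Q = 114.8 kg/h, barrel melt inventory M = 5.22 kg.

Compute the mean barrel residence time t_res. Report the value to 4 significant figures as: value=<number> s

Q_s = Q / 3600 = 114.8 / 3600 = 0.0318889 kg/s
t_res = M / Q_s = 5.22 ÷ 0.0318889 = 163.693 s

value=163.7 s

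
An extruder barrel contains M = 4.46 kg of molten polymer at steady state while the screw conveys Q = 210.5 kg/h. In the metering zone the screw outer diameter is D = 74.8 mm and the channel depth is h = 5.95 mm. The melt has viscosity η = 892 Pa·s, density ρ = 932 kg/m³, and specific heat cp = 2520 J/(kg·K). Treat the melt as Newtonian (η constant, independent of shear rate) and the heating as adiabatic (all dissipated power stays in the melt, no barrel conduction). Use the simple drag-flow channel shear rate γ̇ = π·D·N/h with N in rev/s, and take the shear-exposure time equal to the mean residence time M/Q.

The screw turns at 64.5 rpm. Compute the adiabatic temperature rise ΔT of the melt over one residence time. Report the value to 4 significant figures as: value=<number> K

Throughput in SI: Q_s = 210.5 kg/h ÷ 3600 s/h = 0.0584722 kg/s
t_res = M / Q_s = 4.46 ÷ 0.0584722 = 76.2755 s
Convert to SI: D = 0.0748 m, h = 0.00595 m, N = 64.5/60 = 1.075 rev/s
γ̇ = π·D·N / h = π · 0.0748 · 1.075 / 0.00595 = 42.4564 s⁻¹
Adiabatic rise: ΔT = η γ̇² t_res / (ρ cp) = 892·(42.4564)²·76.2755 / (932·2520) = 52.2179 K

value=52.22 K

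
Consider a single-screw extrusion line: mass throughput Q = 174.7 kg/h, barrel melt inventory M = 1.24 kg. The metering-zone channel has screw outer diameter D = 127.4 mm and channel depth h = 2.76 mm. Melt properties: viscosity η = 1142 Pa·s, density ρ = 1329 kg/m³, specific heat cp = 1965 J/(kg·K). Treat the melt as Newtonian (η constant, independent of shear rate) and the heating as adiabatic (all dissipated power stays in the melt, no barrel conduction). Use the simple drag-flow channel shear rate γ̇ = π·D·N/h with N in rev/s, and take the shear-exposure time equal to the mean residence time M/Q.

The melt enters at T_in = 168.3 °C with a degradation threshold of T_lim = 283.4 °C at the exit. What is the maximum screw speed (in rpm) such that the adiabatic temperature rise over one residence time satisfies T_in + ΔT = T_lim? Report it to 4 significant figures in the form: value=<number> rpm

value=41.99 rpm

Convert throughput: Q = 174.7 kg/h = 174.7/3600 = 0.0485278 kg/s
t_res = M / Q_s = 1.24 / 0.0485278 = 25.5524 s
Geometry in SI: D = 127.4 mm → 0.1274 m, h = 2.76 mm → 0.00276 m
ΔT_a = T_lim − T_in = 283.4 − 168.3 = 115.1 K
γ̇_max² = ΔT_a·ρ·cp / (η·t_res) = [115.1 × 1329 × 1965] / [1142 × 25.5524] = 10300.7 s⁻²
γ̇_max = √10300.7 = 101.492 s⁻¹
N_max = γ̇_max h / (πD) = 101.492·0.00276/(π·0.1274) = 0.699878 rev/s → ×60 = 41.9927 rpm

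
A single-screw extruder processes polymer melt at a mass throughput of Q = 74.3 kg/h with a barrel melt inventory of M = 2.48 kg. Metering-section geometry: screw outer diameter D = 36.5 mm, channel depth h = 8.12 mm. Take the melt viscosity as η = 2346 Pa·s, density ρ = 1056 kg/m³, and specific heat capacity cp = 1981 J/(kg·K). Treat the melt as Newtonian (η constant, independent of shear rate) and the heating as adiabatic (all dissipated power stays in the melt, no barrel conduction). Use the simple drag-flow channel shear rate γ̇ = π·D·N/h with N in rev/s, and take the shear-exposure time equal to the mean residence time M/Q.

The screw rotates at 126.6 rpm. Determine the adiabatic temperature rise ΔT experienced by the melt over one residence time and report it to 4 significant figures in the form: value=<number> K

Throughput in SI: Q_s = 74.3 kg/h ÷ 3600 s/h = 0.0206389 kg/s
t_res = M / Q_s = 2.48 / 0.0206389 = 120.162 s
Geometry in metres: D = 36.5 mm → 0.0365 m, h = 8.12 mm → 0.00812 m; screw speed N = 126.6 rpm = 2.11 rev/s
Shear rate: γ̇ = πDN/h = π·0.0365·2.11/0.00812 = 29.7968 s⁻¹
ΔT = η·γ̇²·t_res/(ρ·cp) = [2346 × 29.7968² × 120.162] / [1056 × 1981] = 119.642 K

value=119.6 K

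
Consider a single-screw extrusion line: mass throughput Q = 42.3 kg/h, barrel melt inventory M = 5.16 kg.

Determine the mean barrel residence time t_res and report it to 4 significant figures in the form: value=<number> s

Throughput in SI: Q_s = 42.3 kg/h ÷ 3600 s/h = 0.01175 kg/s
Mean residence time: t_res = M/Q_s = 5.16 kg / 0.01175 kg/s = 439.149 s

value=439.1 s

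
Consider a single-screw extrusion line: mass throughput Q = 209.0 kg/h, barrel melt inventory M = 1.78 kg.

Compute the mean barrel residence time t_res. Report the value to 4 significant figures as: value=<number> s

value=30.66 s

Q_s = Q / 3600 = 209.0 / 3600 = 0.0580556 kg/s
t_res = M / Q_s = 1.78 / 0.0580556 = 30.6603 s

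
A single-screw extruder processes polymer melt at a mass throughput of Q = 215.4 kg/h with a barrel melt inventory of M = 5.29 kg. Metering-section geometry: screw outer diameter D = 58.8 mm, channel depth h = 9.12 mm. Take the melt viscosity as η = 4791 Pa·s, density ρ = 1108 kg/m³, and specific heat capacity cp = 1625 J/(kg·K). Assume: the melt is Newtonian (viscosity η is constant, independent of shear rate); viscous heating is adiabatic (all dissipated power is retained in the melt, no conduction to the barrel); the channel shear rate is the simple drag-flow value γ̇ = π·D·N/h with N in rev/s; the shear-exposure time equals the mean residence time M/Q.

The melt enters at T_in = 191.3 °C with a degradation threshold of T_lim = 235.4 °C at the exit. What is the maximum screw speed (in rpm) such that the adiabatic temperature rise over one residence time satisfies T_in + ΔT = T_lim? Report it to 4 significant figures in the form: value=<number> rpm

Q_s = Q / 3600 = 215.4 / 3600 = 0.0598333 kg/s
t_res = M / Q_s = 5.29 / 0.0598333 = 88.4123 s
Geometry in SI: D = 58.8 mm → 0.0588 m, h = 9.12 mm → 0.00912 m
ΔT_a = T_lim − T_in = 235.4 °C − 191.3 °C = 44.1 K
Invert ΔT = ηγ̇²t_res/(ρcp) for γ̇: γ̇_max² = ΔT_a ρ cp / (η t_res) = 44.1·1108·1625 / (4791·88.4123) = 187.453 s⁻²
Take the square root: γ̇_max = √(187.453) = 13.6914 s⁻¹
Solve γ̇ = πDN/h for N: N_max = γ̇_max·h/(π·D) = 13.6914 × 0.00912 / (π × 0.0588) = 0.675949 rev/s = 40.557 rpm

value=40.56 rpm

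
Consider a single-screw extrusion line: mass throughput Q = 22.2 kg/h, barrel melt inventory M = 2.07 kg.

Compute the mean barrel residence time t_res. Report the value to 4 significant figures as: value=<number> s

Convert throughput: Q = 22.2 kg/h = 22.2/3600 = 0.00616667 kg/s
Mean residence time: t_res = M/Q_s = 2.07 kg / 0.00616667 kg/s = 335.676 s

value=335.7 s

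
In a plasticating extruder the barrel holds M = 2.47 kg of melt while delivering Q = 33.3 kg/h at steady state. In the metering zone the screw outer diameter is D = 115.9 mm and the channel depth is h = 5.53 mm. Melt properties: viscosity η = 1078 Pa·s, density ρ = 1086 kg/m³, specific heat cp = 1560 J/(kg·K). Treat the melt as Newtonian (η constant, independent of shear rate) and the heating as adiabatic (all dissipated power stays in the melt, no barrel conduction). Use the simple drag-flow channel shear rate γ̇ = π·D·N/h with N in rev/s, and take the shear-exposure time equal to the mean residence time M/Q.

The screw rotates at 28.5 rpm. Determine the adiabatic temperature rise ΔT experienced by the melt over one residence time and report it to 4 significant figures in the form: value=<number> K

Convert throughput: Q = 33.3 kg/h = 33.3/3600 = 0.00925 kg/s
Mean residence time: t_res = M/Q_s = 2.47 kg / 0.00925 kg/s = 267.027 s
Geometry in metres: D = 115.9 mm → 0.1159 m, h = 5.53 mm → 0.00553 m; screw speed N = 28.5 rpm = 0.475 rev/s
γ̇ = π·D·N / h = π · 0.1159 · 0.475 / 0.00553 = 31.2753 s⁻¹
ΔT = η·γ̇²·t_res / (ρ·cp) = 1078 · (31.2753)² · 267.027 / (1086 · 1560) = 166.197 K

value=166.2 K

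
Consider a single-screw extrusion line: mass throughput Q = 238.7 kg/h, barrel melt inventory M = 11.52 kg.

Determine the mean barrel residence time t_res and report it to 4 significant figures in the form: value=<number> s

value=173.7 s

Throughput in SI: Q_s = 238.7 kg/h ÷ 3600 s/h = 0.0663056 kg/s
Mean residence time: t_res = M/Q_s = 11.52 kg / 0.0663056 kg/s = 173.741 s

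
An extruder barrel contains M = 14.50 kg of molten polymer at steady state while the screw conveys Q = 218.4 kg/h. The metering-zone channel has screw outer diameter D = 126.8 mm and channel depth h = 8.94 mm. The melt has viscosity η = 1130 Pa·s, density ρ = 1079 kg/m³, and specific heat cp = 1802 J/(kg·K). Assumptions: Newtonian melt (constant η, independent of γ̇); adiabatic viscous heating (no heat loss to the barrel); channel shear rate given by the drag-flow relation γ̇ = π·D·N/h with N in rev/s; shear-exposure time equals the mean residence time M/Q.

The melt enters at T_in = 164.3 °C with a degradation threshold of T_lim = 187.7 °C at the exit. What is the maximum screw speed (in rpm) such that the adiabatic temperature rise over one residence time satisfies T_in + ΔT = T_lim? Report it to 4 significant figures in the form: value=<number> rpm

Q_s = Q / 3600 = 218.4 / 3600 = 0.0606667 kg/s
t_res = M / Q_s = 14.50 / 0.0606667 = 239.011 s
D = 126.8 mm = 0.1268 m;  h = 8.94 mm = 0.00894 m
ΔT_a = T_lim − T_in = 187.7 °C − 164.3 °C = 23.4 K
γ̇_max² = ΔT_a·ρ·cp/(η·t_res) = 23.4·1079·1802/(1130·239.011) = 168.46 s⁻²
Take the square root: γ̇_max = √(168.46) = 12.9792 s⁻¹
N_max = γ̇_max h / (πD) = 12.9792·0.00894/(π·0.1268) = 0.291284 rev/s → ×60 = 17.477 rpm

value=17.48 rpm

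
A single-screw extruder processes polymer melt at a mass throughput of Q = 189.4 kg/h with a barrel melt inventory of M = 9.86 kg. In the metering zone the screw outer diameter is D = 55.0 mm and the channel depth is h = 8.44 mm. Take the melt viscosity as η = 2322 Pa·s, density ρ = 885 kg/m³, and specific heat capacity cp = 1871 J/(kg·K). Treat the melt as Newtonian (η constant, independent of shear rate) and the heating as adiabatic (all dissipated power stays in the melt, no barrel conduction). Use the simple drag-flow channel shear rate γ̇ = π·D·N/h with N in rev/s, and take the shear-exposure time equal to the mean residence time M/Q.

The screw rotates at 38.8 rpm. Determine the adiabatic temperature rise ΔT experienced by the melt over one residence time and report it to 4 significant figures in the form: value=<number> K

value=46.06 K

Q_s = Q / 3600 = 189.4 / 3600 = 0.0526111 kg/s
t_res = M / Q_s = 9.86 ÷ 0.0526111 = 187.413 s
Convert to SI: D = 0.055 m, h = 0.00844 m, N = 38.8/60 = 0.646667 rev/s
Shear rate: γ̇ = πDN/h = π·0.055·0.646667/0.00844 = 13.2389 s⁻¹
ΔT = η·γ̇²·t_res/(ρ·cp) = [2322 × 13.2389² × 187.413] / [885 × 1871] = 46.0623 K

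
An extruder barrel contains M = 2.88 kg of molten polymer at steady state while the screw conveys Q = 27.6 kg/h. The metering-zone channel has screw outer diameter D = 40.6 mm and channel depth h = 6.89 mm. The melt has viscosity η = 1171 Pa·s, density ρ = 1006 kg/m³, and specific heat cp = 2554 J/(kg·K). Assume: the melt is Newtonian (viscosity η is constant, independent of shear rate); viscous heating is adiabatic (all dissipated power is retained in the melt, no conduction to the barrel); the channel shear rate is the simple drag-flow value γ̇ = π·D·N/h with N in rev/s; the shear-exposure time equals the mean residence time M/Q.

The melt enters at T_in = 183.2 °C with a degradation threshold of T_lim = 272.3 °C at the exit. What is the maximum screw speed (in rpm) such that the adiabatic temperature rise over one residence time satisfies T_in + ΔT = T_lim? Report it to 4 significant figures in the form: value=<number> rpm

value=73.94 rpm

Convert throughput: Q = 27.6 kg/h = 27.6/3600 = 0.00766667 kg/s
Mean residence time: t_res = M/Q_s = 2.88 kg / 0.00766667 kg/s = 375.652 s
Geometry in SI: D = 40.6 mm → 0.0406 m, h = 6.89 mm → 0.00689 m
Allowable rise: ΔT_a = T_lim − T_in = 272.3 − 183.2 = 89.1 K
γ̇_max² = ΔT_a·ρ·cp/(η·t_res) = 89.1·1006·2554/(1171·375.652) = 520.42 s⁻²
γ̇_max = √520.42 = 22.8127 s⁻¹
Solve γ̇ = πDN/h for N: N_max = γ̇_max·h/(π·D) = 22.8127 × 0.00689 / (π × 0.0406) = 1.23231 rev/s = 73.9386 rpm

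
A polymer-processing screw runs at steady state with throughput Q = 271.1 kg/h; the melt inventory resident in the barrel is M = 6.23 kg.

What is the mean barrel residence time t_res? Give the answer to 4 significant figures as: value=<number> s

value=82.73 s

Convert throughput: Q = 271.1 kg/h = 271.1/3600 = 0.0753056 kg/s
Mean residence time: t_res = M/Q_s = 6.23 kg / 0.0753056 kg/s = 82.7296 s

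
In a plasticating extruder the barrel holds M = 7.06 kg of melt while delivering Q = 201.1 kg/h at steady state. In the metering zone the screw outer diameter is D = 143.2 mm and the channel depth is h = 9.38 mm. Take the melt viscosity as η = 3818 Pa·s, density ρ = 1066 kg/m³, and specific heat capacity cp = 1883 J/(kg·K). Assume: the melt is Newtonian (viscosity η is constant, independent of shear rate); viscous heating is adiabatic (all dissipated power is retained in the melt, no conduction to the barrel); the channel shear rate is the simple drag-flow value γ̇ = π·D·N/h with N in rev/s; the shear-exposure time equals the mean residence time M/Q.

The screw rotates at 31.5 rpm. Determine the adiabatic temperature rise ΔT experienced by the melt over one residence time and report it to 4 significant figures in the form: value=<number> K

Throughput in SI: Q_s = 201.1 kg/h ÷ 3600 s/h = 0.0558611 kg/s
t_res = M / Q_s = 7.06 / 0.0558611 = 126.385 s
Convert to SI: D = 0.1432 m, h = 0.00938 m, N = 31.5/60 = 0.525 rev/s
γ̇ = π·D·N / h = π · 0.1432 · 0.525 / 0.00938 = 25.1796 s⁻¹
Adiabatic rise: ΔT = η γ̇² t_res / (ρ cp) = 3818·(25.1796)²·126.385 / (1066·1883) = 152.413 K

value=152.4 K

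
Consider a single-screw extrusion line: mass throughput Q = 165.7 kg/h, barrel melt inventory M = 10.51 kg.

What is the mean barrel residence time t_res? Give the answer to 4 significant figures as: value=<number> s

Throughput in SI: Q_s = 165.7 kg/h ÷ 3600 s/h = 0.0460278 kg/s
t_res = M / Q_s = 10.51 ÷ 0.0460278 = 228.34 s

value=228.3 s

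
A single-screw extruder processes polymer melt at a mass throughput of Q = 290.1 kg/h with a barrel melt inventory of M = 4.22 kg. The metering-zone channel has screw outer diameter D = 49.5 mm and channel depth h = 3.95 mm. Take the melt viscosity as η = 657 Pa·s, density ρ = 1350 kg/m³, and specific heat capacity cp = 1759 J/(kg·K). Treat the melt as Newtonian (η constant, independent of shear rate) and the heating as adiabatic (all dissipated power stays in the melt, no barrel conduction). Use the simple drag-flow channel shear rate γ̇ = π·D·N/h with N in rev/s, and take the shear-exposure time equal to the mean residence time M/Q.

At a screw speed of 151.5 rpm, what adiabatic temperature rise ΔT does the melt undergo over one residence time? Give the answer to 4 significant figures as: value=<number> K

Convert throughput: Q = 290.1 kg/h = 290.1/3600 = 0.0805833 kg/s
t_res = M / Q_s = 4.22 ÷ 0.0805833 = 52.3681 s
Geometry in metres: D = 49.5 mm → 0.0495 m, h = 3.95 mm → 0.00395 m; screw speed N = 151.5 rpm = 2.525 rev/s
Shear rate: γ̇ = πDN/h = π·0.0495·2.525/0.00395 = 99.4075 s⁻¹
ΔT = η·γ̇²·t_res/(ρ·cp) = [657 × 99.4075² × 52.3681] / [1350 × 1759] = 143.176 K

value=143.2 K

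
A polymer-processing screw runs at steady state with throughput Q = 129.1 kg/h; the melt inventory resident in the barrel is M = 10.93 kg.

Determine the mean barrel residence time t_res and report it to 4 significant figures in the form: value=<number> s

Q_s = Q / 3600 = 129.1 / 3600 = 0.0358611 kg/s
t_res = M / Q_s = 10.93 / 0.0358611 = 304.787 s

value=304.8 s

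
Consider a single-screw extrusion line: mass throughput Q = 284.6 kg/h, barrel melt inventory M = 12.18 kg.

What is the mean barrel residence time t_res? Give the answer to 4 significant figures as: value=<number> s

value=154.1 s

Convert throughput: Q = 284.6 kg/h = 284.6/3600 = 0.0790556 kg/s
Mean residence time: t_res = M/Q_s = 12.18 kg / 0.0790556 kg/s = 154.069 s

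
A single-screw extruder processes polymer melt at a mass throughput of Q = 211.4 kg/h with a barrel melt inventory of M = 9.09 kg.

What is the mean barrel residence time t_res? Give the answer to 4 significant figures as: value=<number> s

Throughput in SI: Q_s = 211.4 kg/h ÷ 3600 s/h = 0.0587222 kg/s
Mean residence time: t_res = M/Q_s = 9.09 kg / 0.0587222 kg/s = 154.797 s

value=154.8 s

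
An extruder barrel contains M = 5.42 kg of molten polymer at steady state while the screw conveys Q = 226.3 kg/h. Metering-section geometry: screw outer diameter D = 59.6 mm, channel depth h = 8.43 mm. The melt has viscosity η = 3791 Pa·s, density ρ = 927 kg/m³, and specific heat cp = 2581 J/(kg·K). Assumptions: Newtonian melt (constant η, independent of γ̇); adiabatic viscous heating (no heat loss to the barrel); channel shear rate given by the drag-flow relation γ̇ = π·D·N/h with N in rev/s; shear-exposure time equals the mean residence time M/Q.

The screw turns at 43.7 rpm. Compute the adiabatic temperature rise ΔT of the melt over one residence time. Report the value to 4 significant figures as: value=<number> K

value=35.75 K

Throughput in SI: Q_s = 226.3 kg/h ÷ 3600 s/h = 0.0628611 kg/s
t_res = M / Q_s = 5.42 ÷ 0.0628611 = 86.2218 s
Convert to SI: D = 0.0596 m, h = 0.00843 m, N = 43.7/60 = 0.728333 rev/s
γ̇ = π D N / h = (π)(0.0596)(0.728333) / 0.00843 = 16.177 s⁻¹
ΔT = η·γ̇²·t_res/(ρ·cp) = [3791 × 16.177² × 86.2218] / [927 × 2581] = 35.752 K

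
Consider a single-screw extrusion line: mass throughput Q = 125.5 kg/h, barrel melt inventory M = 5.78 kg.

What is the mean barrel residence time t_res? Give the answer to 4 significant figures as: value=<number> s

Convert throughput: Q = 125.5 kg/h = 125.5/3600 = 0.0348611 kg/s
t_res = M / Q_s = 5.78 ÷ 0.0348611 = 165.801 s

value=165.8 s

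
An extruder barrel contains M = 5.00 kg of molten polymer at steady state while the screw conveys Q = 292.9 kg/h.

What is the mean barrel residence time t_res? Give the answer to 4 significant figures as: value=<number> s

Throughput in SI: Q_s = 292.9 kg/h ÷ 3600 s/h = 0.0813611 kg/s
Mean residence time: t_res = M/Q_s = 5.00 kg / 0.0813611 kg/s = 61.4544 s

value=61.45 s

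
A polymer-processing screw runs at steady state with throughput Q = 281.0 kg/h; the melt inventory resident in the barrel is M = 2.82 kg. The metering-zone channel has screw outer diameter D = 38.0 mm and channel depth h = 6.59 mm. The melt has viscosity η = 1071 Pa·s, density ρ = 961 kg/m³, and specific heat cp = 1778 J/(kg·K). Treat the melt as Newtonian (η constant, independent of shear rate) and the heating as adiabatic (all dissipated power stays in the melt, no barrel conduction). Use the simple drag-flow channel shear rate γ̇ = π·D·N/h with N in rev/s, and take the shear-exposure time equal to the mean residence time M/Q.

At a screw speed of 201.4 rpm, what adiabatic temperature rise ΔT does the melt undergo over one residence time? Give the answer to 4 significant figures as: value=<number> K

Q_s = Q / 3600 = 281.0 / 3600 = 0.0780556 kg/s
t_res = M / Q_s = 2.82 / 0.0780556 = 36.1281 s
Geometry in metres: D = 38.0 mm → 0.038 m, h = 6.59 mm → 0.00659 m; screw speed N = 201.4 rpm = 3.35667 rev/s
γ̇ = π·D·N / h = π · 0.038 · 3.35667 / 0.00659 = 60.8074 s⁻¹
Adiabatic rise: ΔT = η γ̇² t_res / (ρ cp) = 1071·(60.8074)²·36.1281 / (961·1778) = 83.7321 K

value=83.73 K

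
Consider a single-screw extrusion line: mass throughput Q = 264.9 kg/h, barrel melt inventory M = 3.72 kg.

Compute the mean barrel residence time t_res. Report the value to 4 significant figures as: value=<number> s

value=50.55 s

Throughput in SI: Q_s = 264.9 kg/h ÷ 3600 s/h = 0.0735833 kg/s
t_res = M / Q_s = 3.72 ÷ 0.0735833 = 50.5549 s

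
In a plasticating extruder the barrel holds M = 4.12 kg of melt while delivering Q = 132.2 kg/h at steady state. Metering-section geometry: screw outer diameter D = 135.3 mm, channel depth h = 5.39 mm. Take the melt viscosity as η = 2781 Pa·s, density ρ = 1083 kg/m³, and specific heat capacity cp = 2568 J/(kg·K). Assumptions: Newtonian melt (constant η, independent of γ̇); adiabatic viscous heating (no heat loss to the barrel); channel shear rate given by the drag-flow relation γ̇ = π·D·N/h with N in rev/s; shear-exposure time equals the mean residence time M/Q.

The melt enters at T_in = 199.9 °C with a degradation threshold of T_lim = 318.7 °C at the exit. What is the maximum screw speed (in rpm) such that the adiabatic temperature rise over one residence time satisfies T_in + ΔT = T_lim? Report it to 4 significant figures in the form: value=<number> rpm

value=24.76 rpm

Convert throughput: Q = 132.2 kg/h = 132.2/3600 = 0.0367222 kg/s
Mean residence time: t_res = M/Q_s = 4.12 kg / 0.0367222 kg/s = 112.194 s
Geometry in SI: D = 135.3 mm → 0.1353 m, h = 5.39 mm → 0.00539 m
ΔT_a = T_lim − T_in = 318.7 °C − 199.9 °C = 118.8 K
γ̇_max² = ΔT_a·ρ·cp / (η·t_res) = [118.8 × 1083 × 2568] / [2781 × 112.194] = 1058.94 s⁻²
Take the square root: γ̇_max = √(1058.94) = 32.5413 s⁻¹
N_max = γ̇_max h / (πD) = 32.5413·0.00539/(π·0.1353) = 0.412645 rev/s → ×60 = 24.7587 rpm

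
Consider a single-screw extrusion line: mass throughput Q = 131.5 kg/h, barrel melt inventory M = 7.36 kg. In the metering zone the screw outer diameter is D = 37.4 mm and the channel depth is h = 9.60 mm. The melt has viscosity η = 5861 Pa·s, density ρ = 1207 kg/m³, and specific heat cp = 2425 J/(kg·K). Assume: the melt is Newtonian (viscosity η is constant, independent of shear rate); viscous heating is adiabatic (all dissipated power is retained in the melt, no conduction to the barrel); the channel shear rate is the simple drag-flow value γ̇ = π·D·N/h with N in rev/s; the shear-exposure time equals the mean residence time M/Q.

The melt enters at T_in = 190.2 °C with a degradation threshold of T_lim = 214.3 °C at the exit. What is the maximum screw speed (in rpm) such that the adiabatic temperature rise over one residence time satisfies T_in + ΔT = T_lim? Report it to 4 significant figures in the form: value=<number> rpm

Q_s = Q / 3600 = 131.5 / 3600 = 0.0365278 kg/s
Mean residence time: t_res = M/Q_s = 7.36 kg / 0.0365278 kg/s = 201.49 s
Convert to metres: D = 0.0374 m, h = 0.0096 m
ΔT_a = T_lim − T_in = 214.3 − 190.2 = 24.1 K
γ̇_max² = ΔT_a·ρ·cp/(η·t_res) = 24.1·1207·2425/(5861·201.49) = 59.7324 s⁻²
γ̇_max = √59.7324 = 7.72867 s⁻¹
N_max = γ̇_max·h / (π·D) = 7.72867 · 0.0096 / (π · 0.0374) = 0.631473 rev/s = 37.8884 rpm

value=37.89 rpm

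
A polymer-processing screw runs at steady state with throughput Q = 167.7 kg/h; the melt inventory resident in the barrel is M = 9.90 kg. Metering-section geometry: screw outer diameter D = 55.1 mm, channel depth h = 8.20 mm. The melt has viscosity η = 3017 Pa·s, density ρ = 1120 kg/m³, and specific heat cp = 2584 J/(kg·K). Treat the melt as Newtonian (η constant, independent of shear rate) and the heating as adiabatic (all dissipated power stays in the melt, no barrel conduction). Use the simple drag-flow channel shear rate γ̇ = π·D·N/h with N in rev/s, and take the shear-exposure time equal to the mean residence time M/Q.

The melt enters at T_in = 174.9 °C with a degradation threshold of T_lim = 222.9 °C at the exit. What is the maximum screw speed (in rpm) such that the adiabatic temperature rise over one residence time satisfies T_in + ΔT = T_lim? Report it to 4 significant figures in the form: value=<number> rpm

value=41.84 rpm

Throughput in SI: Q_s = 167.7 kg/h ÷ 3600 s/h = 0.0465833 kg/s
t_res = M / Q_s = 9.90 / 0.0465833 = 212.522 s
D = 55.1 mm = 0.0551 m;  h = 8.20 mm = 0.0082 m
Allowable rise: ΔT_a = T_lim − T_in = 222.9 − 174.9 = 48 K
γ̇_max² = ΔT_a·ρ·cp/(η·t_res) = 48·1120·2584/(3017·212.522) = 216.657 s⁻²
γ̇_max = sqrt(216.657) = 14.7193 s⁻¹
Solve γ̇ = πDN/h for N: N_max = γ̇_max·h/(π·D) = 14.7193 × 0.0082 / (π × 0.0551) = 0.697266 rev/s = 41.8359 rpm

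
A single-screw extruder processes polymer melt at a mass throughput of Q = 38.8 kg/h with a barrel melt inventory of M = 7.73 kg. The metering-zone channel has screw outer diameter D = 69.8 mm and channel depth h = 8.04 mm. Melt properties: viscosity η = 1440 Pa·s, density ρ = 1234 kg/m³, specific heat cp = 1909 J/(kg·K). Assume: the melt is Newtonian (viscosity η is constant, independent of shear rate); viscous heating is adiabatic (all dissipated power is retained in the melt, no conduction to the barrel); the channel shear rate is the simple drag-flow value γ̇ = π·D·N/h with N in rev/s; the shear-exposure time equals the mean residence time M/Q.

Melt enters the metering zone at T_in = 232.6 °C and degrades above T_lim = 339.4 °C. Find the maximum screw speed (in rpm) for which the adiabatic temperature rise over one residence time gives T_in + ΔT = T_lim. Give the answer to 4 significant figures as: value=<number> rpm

value=34.34 rpm

Q_s = Q / 3600 = 38.8 / 3600 = 0.0107778 kg/s
t_res = M / Q_s = 7.73 / 0.0107778 = 717.216 s
D = 69.8 mm = 0.0698 m;  h = 8.04 mm = 0.00804 m
ΔT_a = T_lim − T_in = 339.4 °C − 232.6 °C = 106.8 K
Invert ΔT = ηγ̇²t_res/(ρcp) for γ̇: γ̇_max² = ΔT_a ρ cp / (η t_res) = 106.8·1234·1909 / (1440·717.216) = 243.601 s⁻²
γ̇_max = sqrt(243.601) = 15.6077 s⁻¹
N_max = γ̇_max·h / (π·D) = 15.6077 · 0.00804 / (π · 0.0698) = 0.572256 rev/s = 34.3354 rpm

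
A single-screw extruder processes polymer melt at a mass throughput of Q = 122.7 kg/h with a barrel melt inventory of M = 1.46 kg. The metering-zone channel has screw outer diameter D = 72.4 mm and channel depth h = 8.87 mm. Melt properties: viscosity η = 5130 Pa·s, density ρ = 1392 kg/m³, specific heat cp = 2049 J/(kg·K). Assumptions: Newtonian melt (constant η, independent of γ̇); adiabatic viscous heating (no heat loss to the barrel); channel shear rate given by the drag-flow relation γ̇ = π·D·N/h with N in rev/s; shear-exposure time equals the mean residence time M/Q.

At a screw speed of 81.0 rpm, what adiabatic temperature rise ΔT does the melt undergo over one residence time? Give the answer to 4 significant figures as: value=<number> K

Q_s = Q / 3600 = 122.7 / 3600 = 0.0340833 kg/s
Mean residence time: t_res = M/Q_s = 1.46 kg / 0.0340833 kg/s = 42.8362 s
Geometry in metres: D = 72.4 mm → 0.0724 m, h = 8.87 mm → 0.00887 m; screw speed N = 81.0 rpm = 1.35 rev/s
Shear rate: γ̇ = πDN/h = π·0.0724·1.35/0.00887 = 34.6177 s⁻¹
ΔT = η·γ̇²·t_res / (ρ·cp) = 5130 · (34.6177)² · 42.8362 / (1392 · 2049) = 92.3303 K

value=92.33 K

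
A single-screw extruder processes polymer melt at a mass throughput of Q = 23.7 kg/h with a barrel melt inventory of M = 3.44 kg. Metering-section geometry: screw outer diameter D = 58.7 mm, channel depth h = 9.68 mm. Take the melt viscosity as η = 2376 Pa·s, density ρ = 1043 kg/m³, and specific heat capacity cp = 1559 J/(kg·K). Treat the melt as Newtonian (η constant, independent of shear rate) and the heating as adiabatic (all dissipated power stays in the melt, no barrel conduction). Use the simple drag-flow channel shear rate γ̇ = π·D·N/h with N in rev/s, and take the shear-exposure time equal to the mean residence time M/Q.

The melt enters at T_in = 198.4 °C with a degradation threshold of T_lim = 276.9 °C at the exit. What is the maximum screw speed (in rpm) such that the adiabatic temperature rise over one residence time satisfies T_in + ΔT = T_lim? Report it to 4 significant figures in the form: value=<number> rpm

Convert throughput: Q = 23.7 kg/h = 23.7/3600 = 0.00658333 kg/s
Mean residence time: t_res = M/Q_s = 3.44 kg / 0.00658333 kg/s = 522.532 s
D = 58.7 mm = 0.0587 m;  h = 9.68 mm = 0.00968 m
ΔT_a = T_lim − T_in = 276.9 °C − 198.4 °C = 78.5 K
γ̇_max² = ΔT_a·ρ·cp / (η·t_res) = [78.5 × 1043 × 1559] / [2376 × 522.532] = 102.811 s⁻²
Take the square root: γ̇_max = √(102.811) = 10.1396 s⁻¹
Solve γ̇ = πDN/h for N: N_max = γ̇_max·h/(π·D) = 10.1396 × 0.00968 / (π × 0.0587) = 0.53224 rev/s = 31.9344 rpm

value=31.93 rpm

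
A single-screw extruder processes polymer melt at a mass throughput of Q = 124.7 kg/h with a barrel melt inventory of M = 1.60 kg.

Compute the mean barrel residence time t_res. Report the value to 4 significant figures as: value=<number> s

Throughput in SI: Q_s = 124.7 kg/h ÷ 3600 s/h = 0.0346389 kg/s
t_res = M / Q_s = 1.60 / 0.0346389 = 46.1909 s

value=46.19 s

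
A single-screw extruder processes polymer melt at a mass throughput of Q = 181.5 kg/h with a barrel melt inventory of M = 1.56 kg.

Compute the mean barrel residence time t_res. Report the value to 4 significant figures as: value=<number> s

value=30.94 s

Throughput in SI: Q_s = 181.5 kg/h ÷ 3600 s/h = 0.0504167 kg/s
t_res = M / Q_s = 1.56 / 0.0504167 = 30.9421 s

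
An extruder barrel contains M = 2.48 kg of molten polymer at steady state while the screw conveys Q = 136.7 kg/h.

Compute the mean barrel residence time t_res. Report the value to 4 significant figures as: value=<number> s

Convert throughput: Q = 136.7 kg/h = 136.7/3600 = 0.0379722 kg/s
t_res = M / Q_s = 2.48 ÷ 0.0379722 = 65.3109 s

value=65.31 s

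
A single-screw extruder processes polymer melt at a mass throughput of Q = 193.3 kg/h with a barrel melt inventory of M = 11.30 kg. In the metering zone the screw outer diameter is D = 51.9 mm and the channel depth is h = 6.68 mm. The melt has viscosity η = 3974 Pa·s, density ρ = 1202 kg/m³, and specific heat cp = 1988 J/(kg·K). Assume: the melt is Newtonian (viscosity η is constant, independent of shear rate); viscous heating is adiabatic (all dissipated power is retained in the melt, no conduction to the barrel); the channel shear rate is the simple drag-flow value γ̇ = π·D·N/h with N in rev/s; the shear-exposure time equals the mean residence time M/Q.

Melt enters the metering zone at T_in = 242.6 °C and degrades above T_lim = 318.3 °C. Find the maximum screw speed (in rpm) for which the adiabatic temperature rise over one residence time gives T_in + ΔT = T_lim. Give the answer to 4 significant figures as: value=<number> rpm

Convert throughput: Q = 193.3 kg/h = 193.3/3600 = 0.0536944 kg/s
t_res = M / Q_s = 11.30 / 0.0536944 = 210.45 s
Geometry in SI: D = 51.9 mm → 0.0519 m, h = 6.68 mm → 0.00668 m
ΔT_a = T_lim − T_in = 318.3 − 242.6 = 75.7 K
γ̇_max² = ΔT_a·ρ·cp / (η·t_res) = [75.7 × 1202 × 1988] / [3974 × 210.45] = 216.292 s⁻²
γ̇_max = √216.292 = 14.7069 s⁻¹
N_max = γ̇_max h / (πD) = 14.7069·0.00668/(π·0.0519) = 0.602531 rev/s → ×60 = 36.1518 rpm

value=36.15 rpm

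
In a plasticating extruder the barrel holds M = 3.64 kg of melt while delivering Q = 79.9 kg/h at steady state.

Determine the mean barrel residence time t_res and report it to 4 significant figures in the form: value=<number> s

Q_s = Q / 3600 = 79.9 / 3600 = 0.0221944 kg/s
Mean residence time: t_res = M/Q_s = 3.64 kg / 0.0221944 kg/s = 164.005 s

value=164.0 s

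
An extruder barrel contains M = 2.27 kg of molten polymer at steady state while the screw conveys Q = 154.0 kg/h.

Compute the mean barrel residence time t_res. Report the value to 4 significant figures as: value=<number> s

Q_s = Q / 3600 = 154.0 / 3600 = 0.0427778 kg/s
t_res = M / Q_s = 2.27 / 0.0427778 = 53.0649 s

value=53.06 s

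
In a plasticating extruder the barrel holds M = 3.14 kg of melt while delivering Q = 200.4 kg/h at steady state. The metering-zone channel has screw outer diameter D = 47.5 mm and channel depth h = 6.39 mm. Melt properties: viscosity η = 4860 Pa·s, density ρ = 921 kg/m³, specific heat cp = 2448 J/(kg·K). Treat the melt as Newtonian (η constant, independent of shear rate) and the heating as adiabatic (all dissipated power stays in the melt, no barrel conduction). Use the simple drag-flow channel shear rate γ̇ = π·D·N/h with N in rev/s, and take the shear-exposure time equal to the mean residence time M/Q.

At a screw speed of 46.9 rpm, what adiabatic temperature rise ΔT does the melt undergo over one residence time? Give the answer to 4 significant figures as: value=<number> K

Throughput in SI: Q_s = 200.4 kg/h ÷ 3600 s/h = 0.0556667 kg/s
t_res = M / Q_s = 3.14 ÷ 0.0556667 = 56.4072 s
Geometry in metres: D = 47.5 mm → 0.0475 m, h = 6.39 mm → 0.00639 m; screw speed N = 46.9 rpm = 0.781667 rev/s
Shear rate: γ̇ = πDN/h = π·0.0475·0.781667/0.00639 = 18.2543 s⁻¹
ΔT = η·γ̇²·t_res/(ρ·cp) = [4860 × 18.2543² × 56.4072] / [921 × 2448] = 40.5161 K

value=40.52 K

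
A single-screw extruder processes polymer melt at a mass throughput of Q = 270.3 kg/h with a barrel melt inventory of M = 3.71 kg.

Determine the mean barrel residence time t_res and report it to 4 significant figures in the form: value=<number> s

value=49.41 s

Convert throughput: Q = 270.3 kg/h = 270.3/3600 = 0.0750833 kg/s
t_res = M / Q_s = 3.71 / 0.0750833 = 49.4118 s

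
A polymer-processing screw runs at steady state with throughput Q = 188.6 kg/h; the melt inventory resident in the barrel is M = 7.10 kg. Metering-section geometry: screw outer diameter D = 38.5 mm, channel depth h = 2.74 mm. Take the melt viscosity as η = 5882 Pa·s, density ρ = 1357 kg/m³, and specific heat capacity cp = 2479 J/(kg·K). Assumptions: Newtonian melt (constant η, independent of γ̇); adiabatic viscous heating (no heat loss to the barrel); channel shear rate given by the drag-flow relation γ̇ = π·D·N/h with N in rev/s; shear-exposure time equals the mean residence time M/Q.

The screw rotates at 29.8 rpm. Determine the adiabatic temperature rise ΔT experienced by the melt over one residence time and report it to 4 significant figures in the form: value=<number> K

Q_s = Q / 3600 = 188.6 / 3600 = 0.0523889 kg/s
t_res = M / Q_s = 7.10 ÷ 0.0523889 = 135.525 s
D = 38.5 mm = 0.0385 m;  h = 2.74 mm = 0.00274 m;  N = 29.8 rpm / 60 = 0.496667 rev/s
γ̇ = π D N / h = (π)(0.0385)(0.496667) / 0.00274 = 21.9243 s⁻¹
ΔT = η·γ̇²·t_res/(ρ·cp) = [5882 × 21.9243² × 135.525] / [1357 × 2479] = 113.904 K

value=113.9 K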